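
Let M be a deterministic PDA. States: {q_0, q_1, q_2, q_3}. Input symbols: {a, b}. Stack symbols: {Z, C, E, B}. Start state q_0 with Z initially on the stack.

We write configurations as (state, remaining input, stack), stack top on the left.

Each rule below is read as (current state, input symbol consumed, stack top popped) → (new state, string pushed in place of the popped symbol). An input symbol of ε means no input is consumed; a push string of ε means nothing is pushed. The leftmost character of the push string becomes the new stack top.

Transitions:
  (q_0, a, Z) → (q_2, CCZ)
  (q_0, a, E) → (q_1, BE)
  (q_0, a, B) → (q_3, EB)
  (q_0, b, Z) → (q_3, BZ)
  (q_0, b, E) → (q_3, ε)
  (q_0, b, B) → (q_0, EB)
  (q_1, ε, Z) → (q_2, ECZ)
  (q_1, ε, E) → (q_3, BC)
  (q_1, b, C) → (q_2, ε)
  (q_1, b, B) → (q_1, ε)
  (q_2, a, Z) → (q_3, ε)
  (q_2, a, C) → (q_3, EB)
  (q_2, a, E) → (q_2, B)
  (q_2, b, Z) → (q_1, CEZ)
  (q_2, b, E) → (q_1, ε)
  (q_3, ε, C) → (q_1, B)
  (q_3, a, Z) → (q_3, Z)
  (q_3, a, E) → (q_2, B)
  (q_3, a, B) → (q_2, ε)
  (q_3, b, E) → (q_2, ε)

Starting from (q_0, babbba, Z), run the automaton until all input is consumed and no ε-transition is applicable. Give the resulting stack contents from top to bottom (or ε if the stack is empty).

(q_0, babbba, Z)
  read b, top Z: go to q_3, push BZ → (q_3, abbba, BZ)
  read a, top B: go to q_2, push ε → (q_2, bbba, Z)
  read b, top Z: go to q_1, push CEZ → (q_1, bba, CEZ)
  read b, top C: go to q_2, push ε → (q_2, ba, EZ)
  read b, top E: go to q_1, push ε → (q_1, a, Z)
  ε-move, top Z: go to q_2, push ECZ → (q_2, a, ECZ)
  read a, top E: go to q_2, push B → (q_2, ε, BCZ)
All input consumed in state q_2 with stack BCZ.

BCZ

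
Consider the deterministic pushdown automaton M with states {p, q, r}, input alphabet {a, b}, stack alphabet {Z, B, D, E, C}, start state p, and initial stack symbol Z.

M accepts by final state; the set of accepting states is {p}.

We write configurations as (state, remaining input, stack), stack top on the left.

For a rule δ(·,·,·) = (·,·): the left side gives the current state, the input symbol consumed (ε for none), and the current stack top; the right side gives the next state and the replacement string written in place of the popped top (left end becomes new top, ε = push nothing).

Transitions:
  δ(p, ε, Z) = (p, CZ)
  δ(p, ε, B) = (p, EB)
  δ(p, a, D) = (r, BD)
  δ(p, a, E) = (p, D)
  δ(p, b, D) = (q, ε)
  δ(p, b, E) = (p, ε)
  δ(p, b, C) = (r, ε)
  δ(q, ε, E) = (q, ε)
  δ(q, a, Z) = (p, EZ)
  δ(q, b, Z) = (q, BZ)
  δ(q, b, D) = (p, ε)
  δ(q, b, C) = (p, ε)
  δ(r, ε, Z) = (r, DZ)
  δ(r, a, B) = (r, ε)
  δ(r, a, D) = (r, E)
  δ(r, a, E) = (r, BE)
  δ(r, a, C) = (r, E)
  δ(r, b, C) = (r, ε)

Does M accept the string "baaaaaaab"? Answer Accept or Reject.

(p, baaaaaaab, Z)
  ε-move, top Z: go to p, push CZ → (p, baaaaaaab, CZ)
  read b, top C: go to r, push ε → (r, aaaaaaab, Z)
  ε-move, top Z: go to r, push DZ → (r, aaaaaaab, DZ)
  read a, top D: go to r, push E → (r, aaaaaab, EZ)
  read a, top E: go to r, push BE → (r, aaaaab, BEZ)
  read a, top B: go to r, push ε → (r, aaaab, EZ)
  read a, top E: go to r, push BE → (r, aaab, BEZ)
  read a, top B: go to r, push ε → (r, aab, EZ)
  read a, top E: go to r, push BE → (r, ab, BEZ)
  read a, top B: go to r, push ε → (r, b, EZ)
No transition applies at (r, b, EZ); input not fully consumed.

Reject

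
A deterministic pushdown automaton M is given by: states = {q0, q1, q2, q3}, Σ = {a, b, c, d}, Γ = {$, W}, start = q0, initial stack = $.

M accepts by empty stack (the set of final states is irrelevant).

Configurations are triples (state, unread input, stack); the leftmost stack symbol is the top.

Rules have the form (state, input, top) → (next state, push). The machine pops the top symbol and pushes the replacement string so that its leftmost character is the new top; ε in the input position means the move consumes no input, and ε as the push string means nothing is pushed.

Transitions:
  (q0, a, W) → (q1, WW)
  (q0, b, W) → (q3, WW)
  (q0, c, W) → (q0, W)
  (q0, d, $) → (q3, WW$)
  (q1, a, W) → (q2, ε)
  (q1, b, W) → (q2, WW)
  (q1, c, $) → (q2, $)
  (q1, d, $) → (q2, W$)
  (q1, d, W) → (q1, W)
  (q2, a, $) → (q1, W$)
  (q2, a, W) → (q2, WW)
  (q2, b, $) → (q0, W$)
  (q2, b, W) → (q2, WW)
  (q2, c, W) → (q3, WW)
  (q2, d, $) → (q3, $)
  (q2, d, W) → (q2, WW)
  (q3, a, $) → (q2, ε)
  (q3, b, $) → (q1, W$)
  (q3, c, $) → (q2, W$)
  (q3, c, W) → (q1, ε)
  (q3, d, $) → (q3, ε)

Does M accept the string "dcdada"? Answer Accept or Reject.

Accept

(q0, dcdada, $)
  read d, top $: go to q3, push WW$ → (q3, cdada, WW$)
  read c, top W: go to q1, push ε → (q1, dada, W$)
  read d, top W: go to q1, push W → (q1, ada, W$)
  read a, top W: go to q2, push ε → (q2, da, $)
  read d, top $: go to q3, push $ → (q3, a, $)
  read a, top $: go to q2, push ε → (q2, ε, ε)
All input consumed and the stack is empty.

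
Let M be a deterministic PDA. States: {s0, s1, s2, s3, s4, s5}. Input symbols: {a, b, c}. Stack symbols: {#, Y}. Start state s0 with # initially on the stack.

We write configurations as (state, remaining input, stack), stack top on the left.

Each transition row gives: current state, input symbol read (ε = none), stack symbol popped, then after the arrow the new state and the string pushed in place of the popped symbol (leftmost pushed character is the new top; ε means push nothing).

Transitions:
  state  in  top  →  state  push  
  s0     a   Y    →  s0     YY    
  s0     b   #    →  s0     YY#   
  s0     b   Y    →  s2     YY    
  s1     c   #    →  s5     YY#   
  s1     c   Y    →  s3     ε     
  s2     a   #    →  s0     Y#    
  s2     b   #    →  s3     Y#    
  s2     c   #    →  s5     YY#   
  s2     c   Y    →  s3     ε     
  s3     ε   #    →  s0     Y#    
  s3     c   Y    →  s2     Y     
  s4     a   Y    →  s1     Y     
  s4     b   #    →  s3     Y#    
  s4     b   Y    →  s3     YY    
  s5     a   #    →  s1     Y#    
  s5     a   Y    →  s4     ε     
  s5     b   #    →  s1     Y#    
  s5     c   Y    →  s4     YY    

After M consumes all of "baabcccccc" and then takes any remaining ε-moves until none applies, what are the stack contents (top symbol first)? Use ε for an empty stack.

YY#

(s0, baabcccccc, #) ⊢ (s0, aabcccccc, YY#) ⊢ (s0, abcccccc, YYY#) ⊢ (s0, bcccccc, YYYY#) ⊢ (s2, cccccc, YYYYY#) ⊢ (s3, ccccc, YYYY#) ⊢ (s2, cccc, YYYY#) ⊢ (s3, ccc, YYY#) ⊢ (s2, cc, YYY#) ⊢ (s3, c, YY#) ⊢ (s2, ε, YY#)
All input consumed in state s2 with stack YY#.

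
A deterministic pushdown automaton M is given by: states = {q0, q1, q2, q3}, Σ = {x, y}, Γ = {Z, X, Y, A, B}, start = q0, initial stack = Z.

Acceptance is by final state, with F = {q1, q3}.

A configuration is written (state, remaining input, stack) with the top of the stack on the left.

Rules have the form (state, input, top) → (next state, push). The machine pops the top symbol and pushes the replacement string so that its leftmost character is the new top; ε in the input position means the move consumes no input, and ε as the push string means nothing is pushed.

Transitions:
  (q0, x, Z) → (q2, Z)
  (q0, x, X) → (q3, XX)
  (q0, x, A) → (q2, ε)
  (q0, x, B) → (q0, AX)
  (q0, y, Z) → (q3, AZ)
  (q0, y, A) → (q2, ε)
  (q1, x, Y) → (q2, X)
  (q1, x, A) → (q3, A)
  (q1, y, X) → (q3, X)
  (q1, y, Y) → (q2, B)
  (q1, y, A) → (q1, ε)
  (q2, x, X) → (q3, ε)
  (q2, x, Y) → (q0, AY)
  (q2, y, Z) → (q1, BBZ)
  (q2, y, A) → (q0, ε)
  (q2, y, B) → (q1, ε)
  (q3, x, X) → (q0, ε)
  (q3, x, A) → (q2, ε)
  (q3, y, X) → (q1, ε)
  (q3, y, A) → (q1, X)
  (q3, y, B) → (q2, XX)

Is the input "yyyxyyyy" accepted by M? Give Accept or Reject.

(q0, yyyxyyyy, Z)
  read y, top Z: go to q3, push AZ → (q3, yyxyyyy, AZ)
  read y, top A: go to q1, push X → (q1, yxyyyy, XZ)
  read y, top X: go to q3, push X → (q3, xyyyy, XZ)
  read x, top X: go to q0, push ε → (q0, yyyy, Z)
  read y, top Z: go to q3, push AZ → (q3, yyy, AZ)
  read y, top A: go to q1, push X → (q1, yy, XZ)
  read y, top X: go to q3, push X → (q3, y, XZ)
  read y, top X: go to q1, push ε → (q1, ε, Z)
All input consumed; state q1 ∈ F.

Accept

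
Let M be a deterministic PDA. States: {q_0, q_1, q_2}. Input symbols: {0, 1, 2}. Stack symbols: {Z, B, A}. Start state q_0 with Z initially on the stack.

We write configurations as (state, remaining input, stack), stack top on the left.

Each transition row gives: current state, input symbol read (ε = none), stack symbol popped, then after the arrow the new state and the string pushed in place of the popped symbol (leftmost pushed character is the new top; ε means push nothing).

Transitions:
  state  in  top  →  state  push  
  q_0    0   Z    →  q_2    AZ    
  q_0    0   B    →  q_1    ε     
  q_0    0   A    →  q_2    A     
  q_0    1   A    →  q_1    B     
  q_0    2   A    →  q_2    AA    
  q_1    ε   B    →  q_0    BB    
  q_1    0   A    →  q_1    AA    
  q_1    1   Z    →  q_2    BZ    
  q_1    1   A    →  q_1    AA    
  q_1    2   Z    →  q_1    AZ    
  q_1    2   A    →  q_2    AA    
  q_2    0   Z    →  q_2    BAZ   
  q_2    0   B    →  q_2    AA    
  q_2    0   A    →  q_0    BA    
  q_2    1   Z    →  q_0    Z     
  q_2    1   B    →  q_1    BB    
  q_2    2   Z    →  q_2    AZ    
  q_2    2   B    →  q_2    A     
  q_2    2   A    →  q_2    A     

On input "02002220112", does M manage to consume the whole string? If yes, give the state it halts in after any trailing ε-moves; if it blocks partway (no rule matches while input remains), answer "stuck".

stuck

(q_0, 02002220112, Z)
  read 0, top Z: go to q_2, push AZ → (q_2, 2002220112, AZ)
  read 2, top A: go to q_2, push A → (q_2, 002220112, AZ)
  read 0, top A: go to q_0, push BA → (q_0, 02220112, BAZ)
  read 0, top B: go to q_1, push ε → (q_1, 2220112, AZ)
  read 2, top A: go to q_2, push AA → (q_2, 220112, AAZ)
  read 2, top A: go to q_2, push A → (q_2, 20112, AAZ)
  read 2, top A: go to q_2, push A → (q_2, 0112, AAZ)
  read 0, top A: go to q_0, push BA → (q_0, 112, BAAZ)
No transition for (q_0, 1, top B); M blocks with input 112 remaining.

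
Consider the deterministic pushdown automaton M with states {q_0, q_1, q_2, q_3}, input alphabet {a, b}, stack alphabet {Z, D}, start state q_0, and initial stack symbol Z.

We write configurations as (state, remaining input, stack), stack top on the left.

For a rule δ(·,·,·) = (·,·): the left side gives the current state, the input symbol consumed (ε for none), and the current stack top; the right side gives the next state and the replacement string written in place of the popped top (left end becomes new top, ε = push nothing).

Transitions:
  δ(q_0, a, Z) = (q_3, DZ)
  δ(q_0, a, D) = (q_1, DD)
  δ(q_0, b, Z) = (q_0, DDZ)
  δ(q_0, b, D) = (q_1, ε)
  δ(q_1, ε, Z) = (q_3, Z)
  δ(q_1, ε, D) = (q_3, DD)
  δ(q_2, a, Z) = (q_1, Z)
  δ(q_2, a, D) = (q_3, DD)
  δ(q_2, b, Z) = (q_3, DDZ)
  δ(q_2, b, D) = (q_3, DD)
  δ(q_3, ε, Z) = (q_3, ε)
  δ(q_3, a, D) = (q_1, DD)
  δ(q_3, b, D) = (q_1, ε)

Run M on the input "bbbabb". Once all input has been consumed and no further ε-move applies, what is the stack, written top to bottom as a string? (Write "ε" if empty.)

DDDDZ

(q_0, bbbabb, Z) ⊢ (q_0, bbabb, DDZ) ⊢ (q_1, babb, DZ) ⊢ (q_3, babb, DDZ) ⊢ (q_1, abb, DZ) ⊢ (q_3, abb, DDZ) ⊢ (q_1, bb, DDDZ) ⊢ (q_3, bb, DDDDZ) ⊢ (q_1, b, DDDZ) ⊢ (q_3, b, DDDDZ) ⊢ (q_1, ε, DDDZ) ⊢ (q_3, ε, DDDDZ)
All input consumed in state q_3 with stack DDDDZ.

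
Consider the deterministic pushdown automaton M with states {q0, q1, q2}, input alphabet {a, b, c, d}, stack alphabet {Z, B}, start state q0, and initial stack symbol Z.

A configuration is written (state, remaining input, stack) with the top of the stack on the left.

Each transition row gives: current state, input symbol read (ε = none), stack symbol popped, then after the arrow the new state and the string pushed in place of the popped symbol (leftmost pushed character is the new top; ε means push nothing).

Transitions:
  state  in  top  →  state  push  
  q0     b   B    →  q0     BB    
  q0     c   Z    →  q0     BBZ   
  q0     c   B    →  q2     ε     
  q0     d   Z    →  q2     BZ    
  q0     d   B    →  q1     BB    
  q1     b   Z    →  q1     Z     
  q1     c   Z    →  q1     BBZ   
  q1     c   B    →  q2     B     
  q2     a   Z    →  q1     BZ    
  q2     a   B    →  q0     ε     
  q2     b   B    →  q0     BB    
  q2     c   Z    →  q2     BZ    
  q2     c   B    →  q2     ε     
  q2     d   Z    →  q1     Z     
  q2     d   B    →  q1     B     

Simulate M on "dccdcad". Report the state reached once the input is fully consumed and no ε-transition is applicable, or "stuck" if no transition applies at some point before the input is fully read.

q2

(q0, dccdcad, Z)
  read d, top Z: go to q2, push BZ → (q2, ccdcad, BZ)
  read c, top B: go to q2, push ε → (q2, cdcad, Z)
  read c, top Z: go to q2, push BZ → (q2, dcad, BZ)
  read d, top B: go to q1, push B → (q1, cad, BZ)
  read c, top B: go to q2, push B → (q2, ad, BZ)
  read a, top B: go to q0, push ε → (q0, d, Z)
  read d, top Z: go to q2, push BZ → (q2, ε, BZ)
All input consumed; M is in state q2.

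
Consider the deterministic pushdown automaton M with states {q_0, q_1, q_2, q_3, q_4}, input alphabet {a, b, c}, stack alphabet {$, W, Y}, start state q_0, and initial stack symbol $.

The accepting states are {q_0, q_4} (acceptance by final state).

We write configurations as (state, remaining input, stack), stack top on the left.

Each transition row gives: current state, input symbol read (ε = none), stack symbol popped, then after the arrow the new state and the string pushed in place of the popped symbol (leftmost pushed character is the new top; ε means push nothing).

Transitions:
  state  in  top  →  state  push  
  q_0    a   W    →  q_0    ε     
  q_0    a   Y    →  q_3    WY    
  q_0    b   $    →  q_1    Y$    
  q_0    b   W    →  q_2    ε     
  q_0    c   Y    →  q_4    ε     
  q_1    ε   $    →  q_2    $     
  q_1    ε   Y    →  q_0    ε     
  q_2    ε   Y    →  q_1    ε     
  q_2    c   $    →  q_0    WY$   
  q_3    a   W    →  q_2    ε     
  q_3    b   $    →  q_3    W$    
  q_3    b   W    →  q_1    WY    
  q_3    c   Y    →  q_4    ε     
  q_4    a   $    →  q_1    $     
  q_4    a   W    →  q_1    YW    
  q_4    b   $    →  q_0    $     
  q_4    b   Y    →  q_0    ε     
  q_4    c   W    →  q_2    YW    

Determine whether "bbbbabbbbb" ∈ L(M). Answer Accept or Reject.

(q_0, bbbbabbbbb, $)
  read b, top $: go to q_1, push Y$ → (q_1, bbbabbbbb, Y$)
  ε-move, top Y: go to q_0, push ε → (q_0, bbbabbbbb, $)
  read b, top $: go to q_1, push Y$ → (q_1, bbabbbbb, Y$)
  ε-move, top Y: go to q_0, push ε → (q_0, bbabbbbb, $)
  read b, top $: go to q_1, push Y$ → (q_1, babbbbb, Y$)
  ε-move, top Y: go to q_0, push ε → (q_0, babbbbb, $)
  read b, top $: go to q_1, push Y$ → (q_1, abbbbb, Y$)
  ε-move, top Y: go to q_0, push ε → (q_0, abbbbb, $)
No transition applies at (q_0, abbbbb, $); input not fully consumed.

Reject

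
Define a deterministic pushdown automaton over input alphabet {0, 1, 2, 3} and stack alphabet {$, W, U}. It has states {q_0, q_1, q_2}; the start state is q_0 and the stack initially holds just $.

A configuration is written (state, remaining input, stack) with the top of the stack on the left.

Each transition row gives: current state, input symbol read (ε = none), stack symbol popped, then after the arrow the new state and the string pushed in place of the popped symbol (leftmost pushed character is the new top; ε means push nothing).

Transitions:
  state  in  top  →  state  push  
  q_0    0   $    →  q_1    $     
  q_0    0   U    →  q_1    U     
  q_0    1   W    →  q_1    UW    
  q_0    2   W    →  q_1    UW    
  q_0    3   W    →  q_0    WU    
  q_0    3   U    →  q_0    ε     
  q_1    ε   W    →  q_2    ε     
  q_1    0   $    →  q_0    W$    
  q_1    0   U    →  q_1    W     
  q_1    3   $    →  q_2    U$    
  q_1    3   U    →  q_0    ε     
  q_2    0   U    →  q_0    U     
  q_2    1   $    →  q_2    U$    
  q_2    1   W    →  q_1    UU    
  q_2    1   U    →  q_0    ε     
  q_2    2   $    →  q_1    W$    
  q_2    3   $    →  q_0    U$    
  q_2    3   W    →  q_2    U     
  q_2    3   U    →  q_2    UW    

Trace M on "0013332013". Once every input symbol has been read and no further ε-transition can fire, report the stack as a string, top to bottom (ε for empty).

(q_0, 0013332013, $) ⊢ (q_1, 013332013, $) ⊢ (q_0, 13332013, W$) ⊢ (q_1, 3332013, UW$) ⊢ (q_0, 332013, W$) ⊢ (q_0, 32013, WU$) ⊢ (q_0, 2013, WUU$) ⊢ (q_1, 013, UWUU$) ⊢ (q_1, 13, WWUU$) ⊢ (q_2, 13, WUU$) ⊢ (q_1, 3, UUUU$) ⊢ (q_0, ε, UUU$)
All input consumed in state q_0 with stack UUU$.

UUU$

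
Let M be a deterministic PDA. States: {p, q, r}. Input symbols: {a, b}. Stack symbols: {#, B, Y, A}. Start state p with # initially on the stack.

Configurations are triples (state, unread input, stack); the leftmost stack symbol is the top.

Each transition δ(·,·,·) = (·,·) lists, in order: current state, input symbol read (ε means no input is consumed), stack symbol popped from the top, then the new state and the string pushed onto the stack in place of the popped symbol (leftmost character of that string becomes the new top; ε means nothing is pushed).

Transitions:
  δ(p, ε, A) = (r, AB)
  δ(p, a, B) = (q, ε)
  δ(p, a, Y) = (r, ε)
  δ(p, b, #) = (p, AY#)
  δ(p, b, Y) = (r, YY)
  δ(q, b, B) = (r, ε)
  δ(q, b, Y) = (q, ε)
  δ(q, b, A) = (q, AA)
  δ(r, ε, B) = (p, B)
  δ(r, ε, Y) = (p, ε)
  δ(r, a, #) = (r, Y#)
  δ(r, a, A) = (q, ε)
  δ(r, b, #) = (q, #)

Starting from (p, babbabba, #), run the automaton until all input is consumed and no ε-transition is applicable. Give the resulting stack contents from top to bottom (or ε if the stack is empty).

BY#

(p, babbabba, #)
  read b, top #: go to p, push AY# → (p, abbabba, AY#)
  ε-move, top A: go to r, push AB → (r, abbabba, ABY#)
  read a, top A: go to q, push ε → (q, bbabba, BY#)
  read b, top B: go to r, push ε → (r, babba, Y#)
  ε-move, top Y: go to p, push ε → (p, babba, #)
  read b, top #: go to p, push AY# → (p, abba, AY#)
  ε-move, top A: go to r, push AB → (r, abba, ABY#)
  read a, top A: go to q, push ε → (q, bba, BY#)
  read b, top B: go to r, push ε → (r, ba, Y#)
  ε-move, top Y: go to p, push ε → (p, ba, #)
  read b, top #: go to p, push AY# → (p, a, AY#)
  ε-move, top A: go to r, push AB → (r, a, ABY#)
  read a, top A: go to q, push ε → (q, ε, BY#)
All input consumed in state q with stack BY#.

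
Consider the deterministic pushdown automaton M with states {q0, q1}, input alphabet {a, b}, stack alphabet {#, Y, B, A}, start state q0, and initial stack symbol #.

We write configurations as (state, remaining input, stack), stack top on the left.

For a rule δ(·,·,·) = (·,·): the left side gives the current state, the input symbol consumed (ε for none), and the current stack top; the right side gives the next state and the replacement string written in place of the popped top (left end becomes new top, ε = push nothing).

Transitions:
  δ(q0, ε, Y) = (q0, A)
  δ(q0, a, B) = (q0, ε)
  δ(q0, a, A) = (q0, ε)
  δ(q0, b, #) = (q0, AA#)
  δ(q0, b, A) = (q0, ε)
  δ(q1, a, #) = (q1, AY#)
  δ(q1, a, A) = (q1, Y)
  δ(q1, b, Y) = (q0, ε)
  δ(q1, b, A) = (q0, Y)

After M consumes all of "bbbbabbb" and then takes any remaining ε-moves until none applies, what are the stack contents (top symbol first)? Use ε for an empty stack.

A#

(q0, bbbbabbb, #)
  read b, top #: go to q0, push AA# → (q0, bbbabbb, AA#)
  read b, top A: go to q0, push ε → (q0, bbabbb, A#)
  read b, top A: go to q0, push ε → (q0, babbb, #)
  read b, top #: go to q0, push AA# → (q0, abbb, AA#)
  read a, top A: go to q0, push ε → (q0, bbb, A#)
  read b, top A: go to q0, push ε → (q0, bb, #)
  read b, top #: go to q0, push AA# → (q0, b, AA#)
  read b, top A: go to q0, push ε → (q0, ε, A#)
All input consumed in state q0 with stack A#.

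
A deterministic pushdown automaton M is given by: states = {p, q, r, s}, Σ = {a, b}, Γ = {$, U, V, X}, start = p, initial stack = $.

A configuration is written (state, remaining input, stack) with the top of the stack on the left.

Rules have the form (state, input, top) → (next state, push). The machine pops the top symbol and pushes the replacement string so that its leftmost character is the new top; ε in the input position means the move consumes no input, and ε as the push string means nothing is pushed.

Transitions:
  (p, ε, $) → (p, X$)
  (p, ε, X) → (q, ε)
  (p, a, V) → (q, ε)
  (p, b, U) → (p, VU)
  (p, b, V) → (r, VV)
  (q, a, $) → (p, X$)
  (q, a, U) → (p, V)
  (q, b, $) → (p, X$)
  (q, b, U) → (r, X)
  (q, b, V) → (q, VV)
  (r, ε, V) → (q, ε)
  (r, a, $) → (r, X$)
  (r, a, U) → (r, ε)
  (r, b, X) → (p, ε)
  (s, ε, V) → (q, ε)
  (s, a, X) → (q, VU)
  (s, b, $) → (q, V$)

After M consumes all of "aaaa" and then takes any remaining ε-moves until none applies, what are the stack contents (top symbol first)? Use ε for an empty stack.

(p, aaaa, $) ⊢ (p, aaaa, X$) ⊢ (q, aaaa, $) ⊢ (p, aaa, X$) ⊢ (q, aaa, $) ⊢ (p, aa, X$) ⊢ (q, aa, $) ⊢ (p, a, X$) ⊢ (q, a, $) ⊢ (p, ε, X$) ⊢ (q, ε, $)
All input consumed in state q with stack $.

$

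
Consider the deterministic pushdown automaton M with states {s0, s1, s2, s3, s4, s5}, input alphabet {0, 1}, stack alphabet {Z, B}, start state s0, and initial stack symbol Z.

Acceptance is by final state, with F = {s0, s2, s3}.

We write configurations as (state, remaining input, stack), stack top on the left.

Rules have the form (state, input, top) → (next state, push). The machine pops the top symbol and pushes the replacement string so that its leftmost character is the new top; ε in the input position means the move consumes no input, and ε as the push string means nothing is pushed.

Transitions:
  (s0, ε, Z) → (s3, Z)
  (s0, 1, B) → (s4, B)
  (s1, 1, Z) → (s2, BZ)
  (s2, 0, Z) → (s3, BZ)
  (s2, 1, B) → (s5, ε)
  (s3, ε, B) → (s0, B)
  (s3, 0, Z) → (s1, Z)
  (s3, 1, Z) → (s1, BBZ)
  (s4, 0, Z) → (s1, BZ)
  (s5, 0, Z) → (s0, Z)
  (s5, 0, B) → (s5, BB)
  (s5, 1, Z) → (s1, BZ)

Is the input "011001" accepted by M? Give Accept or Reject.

Accept

(s0, 011001, Z) ⊢ (s3, 011001, Z) ⊢ (s1, 11001, Z) ⊢ (s2, 1001, BZ) ⊢ (s5, 001, Z) ⊢ (s0, 01, Z) ⊢ (s3, 01, Z) ⊢ (s1, 1, Z) ⊢ (s2, ε, BZ)
All input consumed; state s2 ∈ F.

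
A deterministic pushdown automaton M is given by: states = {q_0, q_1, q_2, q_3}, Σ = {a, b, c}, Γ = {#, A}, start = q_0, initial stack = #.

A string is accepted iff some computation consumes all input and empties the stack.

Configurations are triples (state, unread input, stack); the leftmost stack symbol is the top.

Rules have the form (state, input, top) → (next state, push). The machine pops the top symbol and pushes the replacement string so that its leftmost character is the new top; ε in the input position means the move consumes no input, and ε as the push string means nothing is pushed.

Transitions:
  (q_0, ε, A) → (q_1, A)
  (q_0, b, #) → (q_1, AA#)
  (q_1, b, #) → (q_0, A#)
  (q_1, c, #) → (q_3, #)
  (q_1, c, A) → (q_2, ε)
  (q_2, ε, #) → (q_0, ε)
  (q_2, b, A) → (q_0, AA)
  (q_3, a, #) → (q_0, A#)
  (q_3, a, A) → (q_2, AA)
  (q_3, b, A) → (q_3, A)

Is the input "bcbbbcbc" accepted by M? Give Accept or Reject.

Reject

(q_0, bcbbbcbc, #) ⊢ (q_1, cbbbcbc, AA#) ⊢ (q_2, bbbcbc, A#) ⊢ (q_0, bbcbc, AA#) ⊢ (q_1, bbcbc, AA#)
No transition applies at (q_1, bbcbc, AA#); input not fully consumed.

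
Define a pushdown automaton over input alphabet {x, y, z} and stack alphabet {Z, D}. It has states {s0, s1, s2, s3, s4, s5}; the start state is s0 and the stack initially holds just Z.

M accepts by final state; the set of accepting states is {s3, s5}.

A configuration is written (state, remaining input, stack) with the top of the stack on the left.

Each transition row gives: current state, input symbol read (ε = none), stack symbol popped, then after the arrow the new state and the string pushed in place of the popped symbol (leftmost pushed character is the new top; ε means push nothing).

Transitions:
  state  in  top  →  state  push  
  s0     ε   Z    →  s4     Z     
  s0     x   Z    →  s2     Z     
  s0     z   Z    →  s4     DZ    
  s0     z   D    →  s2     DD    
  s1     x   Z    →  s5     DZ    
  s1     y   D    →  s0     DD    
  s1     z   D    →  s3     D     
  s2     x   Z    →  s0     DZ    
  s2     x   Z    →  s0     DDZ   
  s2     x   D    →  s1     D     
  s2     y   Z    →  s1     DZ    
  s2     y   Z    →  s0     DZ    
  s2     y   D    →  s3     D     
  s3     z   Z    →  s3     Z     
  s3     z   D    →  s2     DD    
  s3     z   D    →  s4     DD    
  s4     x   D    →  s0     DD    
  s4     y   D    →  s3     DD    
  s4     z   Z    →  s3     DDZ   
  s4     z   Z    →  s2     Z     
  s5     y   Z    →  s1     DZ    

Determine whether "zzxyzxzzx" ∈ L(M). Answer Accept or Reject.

Reject

No computation consumes all input and reaches a final state.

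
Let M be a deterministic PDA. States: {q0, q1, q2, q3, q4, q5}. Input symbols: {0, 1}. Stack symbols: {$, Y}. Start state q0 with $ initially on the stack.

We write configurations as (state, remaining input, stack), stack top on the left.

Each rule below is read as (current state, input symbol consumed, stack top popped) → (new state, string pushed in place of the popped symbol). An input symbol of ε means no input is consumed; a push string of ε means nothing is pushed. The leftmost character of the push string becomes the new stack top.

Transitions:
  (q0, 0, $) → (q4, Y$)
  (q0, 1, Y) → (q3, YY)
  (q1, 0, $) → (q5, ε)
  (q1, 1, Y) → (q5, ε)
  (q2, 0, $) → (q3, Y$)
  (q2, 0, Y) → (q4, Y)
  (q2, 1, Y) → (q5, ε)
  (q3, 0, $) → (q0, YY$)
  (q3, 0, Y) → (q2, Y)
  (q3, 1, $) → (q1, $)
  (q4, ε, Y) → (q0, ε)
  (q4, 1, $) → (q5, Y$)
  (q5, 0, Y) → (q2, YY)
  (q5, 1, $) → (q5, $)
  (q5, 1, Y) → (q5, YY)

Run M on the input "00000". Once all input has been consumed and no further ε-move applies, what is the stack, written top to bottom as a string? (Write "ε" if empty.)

$

(q0, 00000, $) ⊢ (q4, 0000, Y$) ⊢ (q0, 0000, $) ⊢ (q4, 000, Y$) ⊢ (q0, 000, $) ⊢ (q4, 00, Y$) ⊢ (q0, 00, $) ⊢ (q4, 0, Y$) ⊢ (q0, 0, $) ⊢ (q4, ε, Y$) ⊢ (q0, ε, $)
All input consumed in state q0 with stack $.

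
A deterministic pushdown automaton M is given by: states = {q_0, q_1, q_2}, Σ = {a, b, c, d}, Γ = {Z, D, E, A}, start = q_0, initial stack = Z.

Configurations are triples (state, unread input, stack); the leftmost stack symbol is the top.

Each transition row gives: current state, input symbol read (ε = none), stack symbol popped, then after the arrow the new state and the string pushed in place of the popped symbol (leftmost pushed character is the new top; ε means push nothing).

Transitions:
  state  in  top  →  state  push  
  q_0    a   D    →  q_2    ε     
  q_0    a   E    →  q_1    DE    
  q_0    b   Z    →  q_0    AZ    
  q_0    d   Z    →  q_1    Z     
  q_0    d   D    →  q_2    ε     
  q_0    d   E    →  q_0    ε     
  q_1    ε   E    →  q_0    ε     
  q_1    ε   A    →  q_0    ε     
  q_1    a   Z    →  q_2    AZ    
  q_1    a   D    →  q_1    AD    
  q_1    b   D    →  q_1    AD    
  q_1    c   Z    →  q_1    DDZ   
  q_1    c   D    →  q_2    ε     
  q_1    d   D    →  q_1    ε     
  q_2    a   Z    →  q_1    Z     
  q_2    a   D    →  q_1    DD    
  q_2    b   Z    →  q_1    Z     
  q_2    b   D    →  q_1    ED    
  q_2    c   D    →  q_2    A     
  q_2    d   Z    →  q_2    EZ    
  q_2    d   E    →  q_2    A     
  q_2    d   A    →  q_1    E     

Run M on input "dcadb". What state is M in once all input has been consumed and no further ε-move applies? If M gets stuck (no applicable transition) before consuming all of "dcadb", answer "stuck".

(q_0, dcadb, Z) ⊢ (q_1, cadb, Z) ⊢ (q_1, adb, DDZ) ⊢ (q_1, db, ADDZ) ⊢ (q_0, db, DDZ) ⊢ (q_2, b, DZ) ⊢ (q_1, ε, EDZ) ⊢ (q_0, ε, DZ)
All input consumed; M is in state q_0.

q_0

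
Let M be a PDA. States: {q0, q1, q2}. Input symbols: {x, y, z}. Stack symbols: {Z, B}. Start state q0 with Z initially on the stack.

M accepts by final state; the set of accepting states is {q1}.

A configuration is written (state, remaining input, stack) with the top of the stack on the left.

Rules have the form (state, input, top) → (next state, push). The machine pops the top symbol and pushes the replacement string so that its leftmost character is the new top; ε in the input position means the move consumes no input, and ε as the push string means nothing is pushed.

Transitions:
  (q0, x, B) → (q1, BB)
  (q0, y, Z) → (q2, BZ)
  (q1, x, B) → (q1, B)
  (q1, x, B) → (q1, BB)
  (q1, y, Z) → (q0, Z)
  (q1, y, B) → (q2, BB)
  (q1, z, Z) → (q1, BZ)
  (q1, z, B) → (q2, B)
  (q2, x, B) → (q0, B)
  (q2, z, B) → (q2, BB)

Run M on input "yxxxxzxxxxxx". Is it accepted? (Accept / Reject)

Accept

One accepting computation: (q0, yxxxxzxxxxxx, Z) ⊢ (q2, xxxxzxxxxxx, BZ) ⊢ (q0, xxxzxxxxxx, BZ) ⊢ (q1, xxzxxxxxx, BBZ) ⊢ (q1, xzxxxxxx, BBZ) ⊢ (q1, zxxxxxx, BBZ) ⊢ (q2, xxxxxx, BBZ) ⊢ (q0, xxxxx, BBZ) ⊢ (q1, xxxx, BBBZ) ⊢ (q1, xxx, BBBZ) ⊢ (q1, xx, BBBZ) ⊢ (q1, x, BBBZ) ⊢ (q1, ε, BBBZ)
All input consumed and state q1 ∈ F.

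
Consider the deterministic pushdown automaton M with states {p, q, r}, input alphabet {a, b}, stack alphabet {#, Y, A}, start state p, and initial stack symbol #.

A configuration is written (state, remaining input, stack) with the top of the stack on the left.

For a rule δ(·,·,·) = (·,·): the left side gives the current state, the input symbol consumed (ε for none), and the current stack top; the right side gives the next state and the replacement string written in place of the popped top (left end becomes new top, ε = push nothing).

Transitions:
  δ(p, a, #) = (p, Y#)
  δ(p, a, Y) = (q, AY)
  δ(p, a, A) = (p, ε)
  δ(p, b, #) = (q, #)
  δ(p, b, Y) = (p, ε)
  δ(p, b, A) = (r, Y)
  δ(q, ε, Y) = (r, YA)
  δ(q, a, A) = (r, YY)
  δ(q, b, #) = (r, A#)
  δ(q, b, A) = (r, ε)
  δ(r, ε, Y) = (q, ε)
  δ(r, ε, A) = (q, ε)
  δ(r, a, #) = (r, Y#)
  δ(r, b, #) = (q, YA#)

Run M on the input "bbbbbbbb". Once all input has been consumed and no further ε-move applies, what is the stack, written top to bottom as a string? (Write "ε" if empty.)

(p, bbbbbbbb, #) ⊢ (q, bbbbbbb, #) ⊢ (r, bbbbbb, A#) ⊢ (q, bbbbbb, #) ⊢ (r, bbbbb, A#) ⊢ (q, bbbbb, #) ⊢ (r, bbbb, A#) ⊢ (q, bbbb, #) ⊢ (r, bbb, A#) ⊢ (q, bbb, #) ⊢ (r, bb, A#) ⊢ (q, bb, #) ⊢ (r, b, A#) ⊢ (q, b, #) ⊢ (r, ε, A#) ⊢ (q, ε, #)
All input consumed in state q with stack #.

#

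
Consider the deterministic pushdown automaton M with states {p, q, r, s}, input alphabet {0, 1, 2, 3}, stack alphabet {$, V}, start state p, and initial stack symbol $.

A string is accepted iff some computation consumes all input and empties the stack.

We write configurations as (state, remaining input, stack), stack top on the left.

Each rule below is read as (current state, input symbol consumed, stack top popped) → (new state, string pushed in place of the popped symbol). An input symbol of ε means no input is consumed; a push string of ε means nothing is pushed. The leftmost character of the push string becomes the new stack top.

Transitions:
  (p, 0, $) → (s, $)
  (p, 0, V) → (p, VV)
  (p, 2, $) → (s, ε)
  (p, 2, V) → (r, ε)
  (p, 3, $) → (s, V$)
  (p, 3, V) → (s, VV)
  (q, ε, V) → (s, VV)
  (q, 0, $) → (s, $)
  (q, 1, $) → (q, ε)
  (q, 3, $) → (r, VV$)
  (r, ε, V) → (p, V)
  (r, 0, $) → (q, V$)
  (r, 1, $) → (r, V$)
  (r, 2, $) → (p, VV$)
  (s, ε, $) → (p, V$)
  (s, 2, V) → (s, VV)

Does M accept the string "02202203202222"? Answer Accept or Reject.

Reject

(p, 02202203202222, $) ⊢ (s, 2202203202222, $) ⊢ (p, 2202203202222, V$) ⊢ (r, 202203202222, $) ⊢ (p, 02203202222, VV$) ⊢ (p, 2203202222, VVV$) ⊢ (r, 203202222, VV$) ⊢ (p, 203202222, VV$) ⊢ (r, 03202222, V$) ⊢ (p, 03202222, V$) ⊢ (p, 3202222, VV$) ⊢ (s, 202222, VVV$) ⊢ (s, 02222, VVVV$)
No transition applies at (s, 02222, VVVV$); input not fully consumed.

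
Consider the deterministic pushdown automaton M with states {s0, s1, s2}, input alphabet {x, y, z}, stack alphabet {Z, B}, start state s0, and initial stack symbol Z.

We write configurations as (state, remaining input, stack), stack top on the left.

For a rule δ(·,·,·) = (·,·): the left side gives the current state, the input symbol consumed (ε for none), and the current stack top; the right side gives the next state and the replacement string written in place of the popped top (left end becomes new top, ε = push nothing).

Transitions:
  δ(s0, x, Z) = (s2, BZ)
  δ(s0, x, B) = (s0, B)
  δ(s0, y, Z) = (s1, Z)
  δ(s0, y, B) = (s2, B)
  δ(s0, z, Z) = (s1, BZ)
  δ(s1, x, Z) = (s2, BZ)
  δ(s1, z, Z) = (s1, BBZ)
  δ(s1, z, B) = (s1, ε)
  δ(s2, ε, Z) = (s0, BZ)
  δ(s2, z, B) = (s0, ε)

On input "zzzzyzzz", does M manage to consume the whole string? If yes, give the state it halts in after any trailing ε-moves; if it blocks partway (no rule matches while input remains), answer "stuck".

stuck

(s0, zzzzyzzz, Z)
  read z, top Z: go to s1, push BZ → (s1, zzzyzzz, BZ)
  read z, top B: go to s1, push ε → (s1, zzyzzz, Z)
  read z, top Z: go to s1, push BBZ → (s1, zyzzz, BBZ)
  read z, top B: go to s1, push ε → (s1, yzzz, BZ)
No transition for (s1, y, top B); M blocks with input yzzz remaining.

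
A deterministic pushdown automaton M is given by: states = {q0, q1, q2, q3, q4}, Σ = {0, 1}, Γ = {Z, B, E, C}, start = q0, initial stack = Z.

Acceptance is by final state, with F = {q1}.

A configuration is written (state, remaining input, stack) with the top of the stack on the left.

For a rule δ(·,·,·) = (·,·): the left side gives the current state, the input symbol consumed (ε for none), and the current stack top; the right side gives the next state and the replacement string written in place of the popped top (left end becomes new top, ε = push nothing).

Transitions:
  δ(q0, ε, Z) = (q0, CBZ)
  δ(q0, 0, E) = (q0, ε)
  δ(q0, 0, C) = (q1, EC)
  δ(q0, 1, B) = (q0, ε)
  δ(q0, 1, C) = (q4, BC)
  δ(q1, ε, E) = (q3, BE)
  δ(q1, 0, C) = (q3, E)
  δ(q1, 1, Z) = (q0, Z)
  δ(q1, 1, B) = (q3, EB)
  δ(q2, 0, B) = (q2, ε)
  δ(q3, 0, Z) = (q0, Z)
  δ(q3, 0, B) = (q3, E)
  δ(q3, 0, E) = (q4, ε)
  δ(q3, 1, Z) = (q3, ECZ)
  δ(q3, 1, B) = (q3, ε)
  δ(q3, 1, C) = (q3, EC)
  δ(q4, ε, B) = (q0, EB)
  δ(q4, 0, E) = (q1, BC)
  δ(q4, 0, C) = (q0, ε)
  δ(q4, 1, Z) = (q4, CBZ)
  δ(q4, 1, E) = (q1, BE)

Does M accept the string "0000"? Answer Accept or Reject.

Accept

(q0, 0000, Z)
  ε-move, top Z: go to q0, push CBZ → (q0, 0000, CBZ)
  read 0, top C: go to q1, push EC → (q1, 000, ECBZ)
  ε-move, top E: go to q3, push BE → (q3, 000, BECBZ)
  read 0, top B: go to q3, push E → (q3, 00, EECBZ)
  read 0, top E: go to q4, push ε → (q4, 0, ECBZ)
  read 0, top E: go to q1, push BC → (q1, ε, BCCBZ)
All input consumed; state q1 ∈ F.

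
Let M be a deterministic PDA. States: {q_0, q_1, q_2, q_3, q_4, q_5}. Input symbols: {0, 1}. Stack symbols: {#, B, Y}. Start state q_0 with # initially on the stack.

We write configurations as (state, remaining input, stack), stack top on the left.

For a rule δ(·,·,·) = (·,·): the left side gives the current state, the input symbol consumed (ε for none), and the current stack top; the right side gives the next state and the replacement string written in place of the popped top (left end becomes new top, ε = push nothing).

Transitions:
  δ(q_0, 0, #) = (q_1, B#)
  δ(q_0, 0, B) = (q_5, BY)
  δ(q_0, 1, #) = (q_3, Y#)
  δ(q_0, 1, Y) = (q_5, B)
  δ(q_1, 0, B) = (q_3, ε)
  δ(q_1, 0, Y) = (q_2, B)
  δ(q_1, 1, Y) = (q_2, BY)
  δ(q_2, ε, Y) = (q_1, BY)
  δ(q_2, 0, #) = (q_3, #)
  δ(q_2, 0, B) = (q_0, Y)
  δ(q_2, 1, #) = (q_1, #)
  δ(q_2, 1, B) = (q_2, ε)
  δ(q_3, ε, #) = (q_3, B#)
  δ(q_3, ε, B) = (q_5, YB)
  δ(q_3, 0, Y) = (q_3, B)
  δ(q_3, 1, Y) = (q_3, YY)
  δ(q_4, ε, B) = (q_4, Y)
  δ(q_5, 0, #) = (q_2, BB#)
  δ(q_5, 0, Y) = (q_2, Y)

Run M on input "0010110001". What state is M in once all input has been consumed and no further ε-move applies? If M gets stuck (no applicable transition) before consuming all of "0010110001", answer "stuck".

stuck

(q_0, 0010110001, #)
  read 0, top #: go to q_1, push B# → (q_1, 010110001, B#)
  read 0, top B: go to q_3, push ε → (q_3, 10110001, #)
  ε-move, top #: go to q_3, push B# → (q_3, 10110001, B#)
  ε-move, top B: go to q_5, push YB → (q_5, 10110001, YB#)
No transition for (q_5, 1, top Y); M blocks with input 10110001 remaining.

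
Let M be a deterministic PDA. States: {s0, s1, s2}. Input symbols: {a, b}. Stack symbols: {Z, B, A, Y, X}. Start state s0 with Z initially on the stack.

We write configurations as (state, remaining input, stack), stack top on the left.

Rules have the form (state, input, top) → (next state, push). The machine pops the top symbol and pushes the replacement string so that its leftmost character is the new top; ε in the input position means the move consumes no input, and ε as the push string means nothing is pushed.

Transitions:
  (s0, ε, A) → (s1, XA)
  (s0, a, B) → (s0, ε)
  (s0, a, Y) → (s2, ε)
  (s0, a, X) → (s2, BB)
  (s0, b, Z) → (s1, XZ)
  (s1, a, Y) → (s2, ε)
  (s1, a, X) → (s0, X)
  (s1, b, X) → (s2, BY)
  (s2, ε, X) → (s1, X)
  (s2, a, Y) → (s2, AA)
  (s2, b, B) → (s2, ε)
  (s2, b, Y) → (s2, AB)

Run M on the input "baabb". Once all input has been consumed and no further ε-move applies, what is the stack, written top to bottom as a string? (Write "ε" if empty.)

(s0, baabb, Z) ⊢ (s1, aabb, XZ) ⊢ (s0, abb, XZ) ⊢ (s2, bb, BBZ) ⊢ (s2, b, BZ) ⊢ (s2, ε, Z)
All input consumed in state s2 with stack Z.

Z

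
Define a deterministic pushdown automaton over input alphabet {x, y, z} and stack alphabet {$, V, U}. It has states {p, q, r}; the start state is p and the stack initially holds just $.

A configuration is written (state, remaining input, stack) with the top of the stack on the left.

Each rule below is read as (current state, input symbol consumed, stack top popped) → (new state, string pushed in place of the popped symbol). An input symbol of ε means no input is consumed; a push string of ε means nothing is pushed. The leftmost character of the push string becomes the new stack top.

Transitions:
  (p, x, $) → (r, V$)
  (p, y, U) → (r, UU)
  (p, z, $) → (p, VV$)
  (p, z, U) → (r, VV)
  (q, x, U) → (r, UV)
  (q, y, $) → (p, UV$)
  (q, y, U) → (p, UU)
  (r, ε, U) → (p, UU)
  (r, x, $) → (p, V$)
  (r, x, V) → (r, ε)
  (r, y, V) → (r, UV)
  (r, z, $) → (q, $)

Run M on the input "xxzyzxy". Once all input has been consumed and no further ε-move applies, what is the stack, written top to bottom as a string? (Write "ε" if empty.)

UUVV$

(p, xxzyzxy, $) ⊢ (r, xzyzxy, V$) ⊢ (r, zyzxy, $) ⊢ (q, yzxy, $) ⊢ (p, zxy, UV$) ⊢ (r, xy, VVV$) ⊢ (r, y, VV$) ⊢ (r, ε, UVV$) ⊢ (p, ε, UUVV$)
All input consumed in state p with stack UUVV$.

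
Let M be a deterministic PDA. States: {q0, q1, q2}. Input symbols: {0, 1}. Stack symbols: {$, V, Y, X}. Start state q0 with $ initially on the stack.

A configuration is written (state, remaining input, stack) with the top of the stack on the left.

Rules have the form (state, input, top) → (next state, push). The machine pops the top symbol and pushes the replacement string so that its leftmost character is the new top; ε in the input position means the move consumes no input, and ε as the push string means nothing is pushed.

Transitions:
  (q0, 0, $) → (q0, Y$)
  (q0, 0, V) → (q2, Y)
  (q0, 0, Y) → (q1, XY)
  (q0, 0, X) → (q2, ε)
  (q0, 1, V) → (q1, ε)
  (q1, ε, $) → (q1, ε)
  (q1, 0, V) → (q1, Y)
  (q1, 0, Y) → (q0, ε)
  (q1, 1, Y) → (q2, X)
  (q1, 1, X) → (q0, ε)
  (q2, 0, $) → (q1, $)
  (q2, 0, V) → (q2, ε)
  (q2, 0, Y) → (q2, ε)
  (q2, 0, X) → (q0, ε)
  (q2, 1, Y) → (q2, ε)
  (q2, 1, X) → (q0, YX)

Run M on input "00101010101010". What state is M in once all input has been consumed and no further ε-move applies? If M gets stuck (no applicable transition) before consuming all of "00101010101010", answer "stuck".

(q0, 00101010101010, $)
  read 0, top $: go to q0, push Y$ → (q0, 0101010101010, Y$)
  read 0, top Y: go to q1, push XY → (q1, 101010101010, XY$)
  read 1, top X: go to q0, push ε → (q0, 01010101010, Y$)
  read 0, top Y: go to q1, push XY → (q1, 1010101010, XY$)
  read 1, top X: go to q0, push ε → (q0, 010101010, Y$)
  read 0, top Y: go to q1, push XY → (q1, 10101010, XY$)
  read 1, top X: go to q0, push ε → (q0, 0101010, Y$)
  read 0, top Y: go to q1, push XY → (q1, 101010, XY$)
  read 1, top X: go to q0, push ε → (q0, 01010, Y$)
  read 0, top Y: go to q1, push XY → (q1, 1010, XY$)
  read 1, top X: go to q0, push ε → (q0, 010, Y$)
  read 0, top Y: go to q1, push XY → (q1, 10, XY$)
  read 1, top X: go to q0, push ε → (q0, 0, Y$)
  read 0, top Y: go to q1, push XY → (q1, ε, XY$)
All input consumed; M is in state q1.

q1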